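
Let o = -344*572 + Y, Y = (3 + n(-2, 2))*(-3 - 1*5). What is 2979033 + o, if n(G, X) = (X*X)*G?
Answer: 2782305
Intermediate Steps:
n(G, X) = G*X² (n(G, X) = X²*G = G*X²)
Y = 40 (Y = (3 - 2*2²)*(-3 - 1*5) = (3 - 2*4)*(-3 - 5) = (3 - 8)*(-8) = -5*(-8) = 40)
o = -196728 (o = -344*572 + 40 = -196768 + 40 = -196728)
2979033 + o = 2979033 - 196728 = 2782305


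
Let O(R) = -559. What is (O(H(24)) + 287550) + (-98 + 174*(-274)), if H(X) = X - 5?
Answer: 239217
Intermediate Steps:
H(X) = -5 + X
(O(H(24)) + 287550) + (-98 + 174*(-274)) = (-559 + 287550) + (-98 + 174*(-274)) = 286991 + (-98 - 47676) = 286991 - 47774 = 239217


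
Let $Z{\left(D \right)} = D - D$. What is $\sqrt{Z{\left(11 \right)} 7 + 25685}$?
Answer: $\sqrt{25685} \approx 160.27$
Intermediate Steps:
$Z{\left(D \right)} = 0$
$\sqrt{Z{\left(11 \right)} 7 + 25685} = \sqrt{0 \cdot 7 + 25685} = \sqrt{0 + 25685} = \sqrt{25685}$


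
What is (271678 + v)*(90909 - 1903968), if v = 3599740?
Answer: -7019109247662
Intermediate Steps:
(271678 + v)*(90909 - 1903968) = (271678 + 3599740)*(90909 - 1903968) = 3871418*(-1813059) = -7019109247662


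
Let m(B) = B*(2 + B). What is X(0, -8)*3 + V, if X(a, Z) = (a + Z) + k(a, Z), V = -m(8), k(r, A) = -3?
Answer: -113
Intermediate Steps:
V = -80 (V = -8*(2 + 8) = -8*10 = -1*80 = -80)
X(a, Z) = -3 + Z + a (X(a, Z) = (a + Z) - 3 = (Z + a) - 3 = -3 + Z + a)
X(0, -8)*3 + V = (-3 - 8 + 0)*3 - 80 = -11*3 - 80 = -33 - 80 = -113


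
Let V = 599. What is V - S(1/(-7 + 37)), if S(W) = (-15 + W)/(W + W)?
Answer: 1647/2 ≈ 823.50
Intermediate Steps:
S(W) = (-15 + W)/(2*W) (S(W) = (-15 + W)/((2*W)) = (-15 + W)*(1/(2*W)) = (-15 + W)/(2*W))
V - S(1/(-7 + 37)) = 599 - (-15 + 1/(-7 + 37))/(2*(1/(-7 + 37))) = 599 - (-15 + 1/30)/(2*(1/30)) = 599 - (-15 + 1/30)/(2*1/30) = 599 - 30*(-449)/(2*30) = 599 - 1*(-449/2) = 599 + 449/2 = 1647/2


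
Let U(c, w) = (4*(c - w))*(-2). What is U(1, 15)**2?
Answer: 12544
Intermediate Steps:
U(c, w) = -8*c + 8*w (U(c, w) = (-4*w + 4*c)*(-2) = -8*c + 8*w)
U(1, 15)**2 = (-8*1 + 8*15)**2 = (-8 + 120)**2 = 112**2 = 12544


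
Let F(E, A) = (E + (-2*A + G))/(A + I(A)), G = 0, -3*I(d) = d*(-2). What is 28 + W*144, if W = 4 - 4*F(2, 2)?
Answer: 4748/5 ≈ 949.60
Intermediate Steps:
I(d) = 2*d/3 (I(d) = -d*(-2)/3 = -(-2)*d/3 = 2*d/3)
F(E, A) = 3*(E - 2*A)/(5*A) (F(E, A) = (E + (-2*A + 0))/(A + 2*A/3) = (E - 2*A)/((5*A/3)) = (E - 2*A)*(3/(5*A)) = 3*(E - 2*A)/(5*A))
W = 32/5 (W = 4 - 12*(2 - 2*2)/(5*2) = 4 - 12*(2 - 4)/(5*2) = 4 - 12*(-2)/(5*2) = 4 - 4*(-⅗) = 4 + 12/5 = 32/5 ≈ 6.4000)
28 + W*144 = 28 + (32/5)*144 = 28 + 4608/5 = 4748/5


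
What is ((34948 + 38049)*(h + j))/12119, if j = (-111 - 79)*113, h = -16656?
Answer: -2783083622/12119 ≈ -2.2965e+5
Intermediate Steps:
j = -21470 (j = -190*113 = -21470)
((34948 + 38049)*(h + j))/12119 = ((34948 + 38049)*(-16656 - 21470))/12119 = (72997*(-38126))*(1/12119) = -2783083622*1/12119 = -2783083622/12119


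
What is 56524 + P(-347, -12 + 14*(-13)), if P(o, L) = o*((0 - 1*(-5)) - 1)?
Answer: 55136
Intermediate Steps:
P(o, L) = 4*o (P(o, L) = o*((0 + 5) - 1) = o*(5 - 1) = o*4 = 4*o)
56524 + P(-347, -12 + 14*(-13)) = 56524 + 4*(-347) = 56524 - 1388 = 55136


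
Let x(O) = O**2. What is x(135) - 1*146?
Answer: 18079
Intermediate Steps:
x(135) - 1*146 = 135**2 - 1*146 = 18225 - 146 = 18079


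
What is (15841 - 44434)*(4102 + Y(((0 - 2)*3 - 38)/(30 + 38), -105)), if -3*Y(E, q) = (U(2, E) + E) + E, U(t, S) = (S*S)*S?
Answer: -576311615577/4913 ≈ -1.1730e+8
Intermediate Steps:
U(t, S) = S³ (U(t, S) = S²*S = S³)
Y(E, q) = -2*E/3 - E³/3 (Y(E, q) = -((E³ + E) + E)/3 = -((E + E³) + E)/3 = -(E³ + 2*E)/3 = -2*E/3 - E³/3)
(15841 - 44434)*(4102 + Y(((0 - 2)*3 - 38)/(30 + 38), -105)) = (15841 - 44434)*(4102 + (((0 - 2)*3 - 38)/(30 + 38))*(-2 - (((0 - 2)*3 - 38)/(30 + 38))²)/3) = -28593*(4102 + ((-2*3 - 38)/68)*(-2 - ((-2*3 - 38)/68)²)/3) = -28593*(4102 + ((-6 - 38)*(1/68))*(-2 - ((-6 - 38)*(1/68))²)/3) = -28593*(4102 + (-44*1/68)*(-2 - (-44*1/68)²)/3) = -28593*(4102 + (⅓)*(-11/17)*(-2 - (-11/17)²)) = -28593*(4102 + (⅓)*(-11/17)*(-2 - 1*121/289)) = -28593*(4102 + (⅓)*(-11/17)*(-2 - 121/289)) = -28593*(4102 + (⅓)*(-11/17)*(-699/289)) = -28593*(4102 + 2563/4913) = -28593*20155689/4913 = -576311615577/4913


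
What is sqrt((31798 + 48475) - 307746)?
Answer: I*sqrt(227473) ≈ 476.94*I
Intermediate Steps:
sqrt((31798 + 48475) - 307746) = sqrt(80273 - 307746) = sqrt(-227473) = I*sqrt(227473)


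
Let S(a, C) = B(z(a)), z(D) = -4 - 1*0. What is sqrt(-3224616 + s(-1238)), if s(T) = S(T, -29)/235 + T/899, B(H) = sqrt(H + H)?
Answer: sqrt(-143924025655265050 + 379854470*I*sqrt(2))/211265 ≈ 3.3513e-6 + 1795.7*I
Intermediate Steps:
z(D) = -4 (z(D) = -4 + 0 = -4)
B(H) = sqrt(2)*sqrt(H) (B(H) = sqrt(2*H) = sqrt(2)*sqrt(H))
S(a, C) = 2*I*sqrt(2) (S(a, C) = sqrt(2)*sqrt(-4) = sqrt(2)*(2*I) = 2*I*sqrt(2))
s(T) = T/899 + 2*I*sqrt(2)/235 (s(T) = (2*I*sqrt(2))/235 + T/899 = (2*I*sqrt(2))*(1/235) + T*(1/899) = 2*I*sqrt(2)/235 + T/899 = T/899 + 2*I*sqrt(2)/235)
sqrt(-3224616 + s(-1238)) = sqrt(-3224616 + ((1/899)*(-1238) + 2*I*sqrt(2)/235)) = sqrt(-3224616 + (-1238/899 + 2*I*sqrt(2)/235)) = sqrt(-2898931022/899 + 2*I*sqrt(2)/235)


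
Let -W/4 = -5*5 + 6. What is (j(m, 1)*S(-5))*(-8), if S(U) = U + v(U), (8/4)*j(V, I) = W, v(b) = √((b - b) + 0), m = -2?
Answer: 1520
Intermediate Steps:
W = 76 (W = -4*(-5*5 + 6) = -4*(-25 + 6) = -4*(-19) = 76)
v(b) = 0 (v(b) = √(0 + 0) = √0 = 0)
j(V, I) = 38 (j(V, I) = (½)*76 = 38)
S(U) = U (S(U) = U + 0 = U)
(j(m, 1)*S(-5))*(-8) = (38*(-5))*(-8) = -190*(-8) = 1520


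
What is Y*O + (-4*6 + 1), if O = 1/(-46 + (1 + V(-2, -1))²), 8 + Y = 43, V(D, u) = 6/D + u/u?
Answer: -214/9 ≈ -23.778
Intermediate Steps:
V(D, u) = 1 + 6/D (V(D, u) = 6/D + 1 = 1 + 6/D)
Y = 35 (Y = -8 + 43 = 35)
O = -1/45 (O = 1/(-46 + (1 + (6 - 2)/(-2))²) = 1/(-46 + (1 - ½*4)²) = 1/(-46 + (1 - 2)²) = 1/(-46 + (-1)²) = 1/(-46 + 1) = 1/(-45) = -1/45 ≈ -0.022222)
Y*O + (-4*6 + 1) = 35*(-1/45) + (-4*6 + 1) = -7/9 + (-24 + 1) = -7/9 - 23 = -214/9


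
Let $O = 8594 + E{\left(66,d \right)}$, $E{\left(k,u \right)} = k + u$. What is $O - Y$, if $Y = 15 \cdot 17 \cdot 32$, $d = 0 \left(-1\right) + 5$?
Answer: $505$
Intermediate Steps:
$d = 5$ ($d = 0 + 5 = 5$)
$Y = 8160$ ($Y = 255 \cdot 32 = 8160$)
$O = 8665$ ($O = 8594 + \left(66 + 5\right) = 8594 + 71 = 8665$)
$O - Y = 8665 - 8160 = 505$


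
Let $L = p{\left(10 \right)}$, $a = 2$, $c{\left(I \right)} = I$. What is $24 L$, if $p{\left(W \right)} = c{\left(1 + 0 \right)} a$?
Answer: $48$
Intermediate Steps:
$p{\left(W \right)} = 2$ ($p{\left(W \right)} = \left(1 + 0\right) 2 = 1 \cdot 2 = 2$)
$L = 2$
$24 L = 24 \cdot 2 = 48$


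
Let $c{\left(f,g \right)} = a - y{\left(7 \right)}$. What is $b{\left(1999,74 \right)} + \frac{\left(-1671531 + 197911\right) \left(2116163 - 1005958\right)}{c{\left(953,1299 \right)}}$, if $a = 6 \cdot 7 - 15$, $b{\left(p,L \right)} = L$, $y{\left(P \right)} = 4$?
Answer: $- \frac{1636020290398}{23} \approx -7.1131 \cdot 10^{10}$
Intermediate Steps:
$a = 27$ ($a = 42 - 15 = 27$)
$c{\left(f,g \right)} = 23$ ($c{\left(f,g \right)} = 27 - 4 = 23$)
$b{\left(1999,74 \right)} + \frac{\left(-1671531 + 197911\right) \left(2116163 - 1005958\right)}{c{\left(953,1299 \right)}} = 74 + \frac{\left(-1671531 + 197911\right) \left(2116163 - 1005958\right)}{23} = 74 + \left(-1473620\right) 1110205 \cdot \frac{1}{23} = 74 - \frac{1636020292100}{23} = - \frac{1636020290398}{23}$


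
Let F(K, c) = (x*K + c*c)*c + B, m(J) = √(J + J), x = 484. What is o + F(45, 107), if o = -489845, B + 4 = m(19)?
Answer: 3065654 + √38 ≈ 3.0657e+6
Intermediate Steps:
m(J) = √2*√J (m(J) = √(2*J) = √2*√J)
B = -4 + √38 (B = -4 + √2*√19 = -4 + √38 ≈ 2.1644)
F(K, c) = -4 + √38 + c*(c² + 484*K) (F(K, c) = (484*K + c*c)*c + (-4 + √38) = (484*K + c²)*c + (-4 + √38) = (c² + 484*K)*c + (-4 + √38) = c*(c² + 484*K) + (-4 + √38) = -4 + √38 + c*(c² + 484*K))
o + F(45, 107) = -489845 + (-4 + √38 + 107³ + 484*45*107) = -489845 + (-4 + √38 + 1225043 + 2330460) = -489845 + (3555499 + √38) = 3065654 + √38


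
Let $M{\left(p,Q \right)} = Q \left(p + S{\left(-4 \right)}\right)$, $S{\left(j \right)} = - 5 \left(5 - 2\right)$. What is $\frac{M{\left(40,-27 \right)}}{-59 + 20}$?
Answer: $\frac{225}{13} \approx 17.308$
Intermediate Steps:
$S{\left(j \right)} = -15$ ($S{\left(j \right)} = \left(-5\right) 3 = -15$)
$M{\left(p,Q \right)} = Q \left(-15 + p\right)$ ($M{\left(p,Q \right)} = Q \left(p - 15\right) = Q \left(-15 + p\right)$)
$\frac{M{\left(40,-27 \right)}}{-59 + 20} = \frac{\left(-27\right) \left(-15 + 40\right)}{-59 + 20} = \frac{\left(-27\right) 25}{-39} = \left(- \frac{1}{39}\right) \left(-675\right) = \frac{225}{13}$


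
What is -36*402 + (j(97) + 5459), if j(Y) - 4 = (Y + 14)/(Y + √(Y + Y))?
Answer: -855744/95 - 111*√194/9215 ≈ -9008.0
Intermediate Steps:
j(Y) = 4 + (14 + Y)/(Y + √2*√Y) (j(Y) = 4 + (Y + 14)/(Y + √(Y + Y)) = 4 + (14 + Y)/(Y + √(2*Y)) = 4 + (14 + Y)/(Y + √2*√Y))
-36*402 + (j(97) + 5459) = -36*402 + ((14 + 5*97 + 4*√2*√97)/(97 + √2*√97) + 5459) = -14472 + ((14 + 485 + 4*√194)/(97 + √194) + 5459) = -14472 + ((499 + 4*√194)/(97 + √194) + 5459) = -14472 + (5459 + (499 + 4*√194)/(97 + √194)) = -9013 + (499 + 4*√194)/(97 + √194)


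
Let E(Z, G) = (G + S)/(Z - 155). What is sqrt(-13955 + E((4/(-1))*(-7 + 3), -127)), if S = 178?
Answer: 2*I*sqrt(67407911)/139 ≈ 118.13*I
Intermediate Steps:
E(Z, G) = (178 + G)/(-155 + Z) (E(Z, G) = (G + 178)/(Z - 155) = (178 + G)/(-155 + Z))
sqrt(-13955 + E((4/(-1))*(-7 + 3), -127)) = sqrt(-13955 + (178 - 127)/(-155 + (4/(-1))*(-7 + 3))) = sqrt(-13955 + 51/(-155 + (4*(-1))*(-4))) = sqrt(-13955 + 51/(-155 - 4*(-4))) = sqrt(-13955 + 51/(-155 + 16)) = sqrt(-13955 + 51/(-139)) = sqrt(-13955 - 1/139*51) = sqrt(-13955 - 51/139) = sqrt(-1939796/139) = 2*I*sqrt(67407911)/139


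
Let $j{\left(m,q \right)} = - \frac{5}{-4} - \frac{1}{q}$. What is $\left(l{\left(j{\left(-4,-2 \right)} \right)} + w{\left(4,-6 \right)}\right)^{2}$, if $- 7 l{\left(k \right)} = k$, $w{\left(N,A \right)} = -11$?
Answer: $\frac{2025}{16} \approx 126.56$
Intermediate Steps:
$j{\left(m,q \right)} = \frac{5}{4} - \frac{1}{q}$ ($j{\left(m,q \right)} = \left(-5\right) \left(- \frac{1}{4}\right) - \frac{1}{q} = \frac{5}{4} - \frac{1}{q}$)
$l{\left(k \right)} = - \frac{k}{7}$
$\left(l{\left(j{\left(-4,-2 \right)} \right)} + w{\left(4,-6 \right)}\right)^{2} = \left(- \frac{\frac{5}{4} - \frac{1}{-2}}{7} - 11\right)^{2} = \left(- \frac{\frac{5}{4} - - \frac{1}{2}}{7} - 11\right)^{2} = \left(- \frac{\frac{5}{4} + \frac{1}{2}}{7} - 11\right)^{2} = \left(\left(- \frac{1}{7}\right) \frac{7}{4} - 11\right)^{2} = \left(- \frac{1}{4} - 11\right)^{2} = \left(- \frac{45}{4}\right)^{2} = \frac{2025}{16}$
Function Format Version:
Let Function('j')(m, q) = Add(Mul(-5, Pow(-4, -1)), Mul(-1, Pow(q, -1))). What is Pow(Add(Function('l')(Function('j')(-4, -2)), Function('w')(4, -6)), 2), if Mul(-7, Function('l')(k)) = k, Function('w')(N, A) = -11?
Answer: Rational(2025, 16) ≈ 126.56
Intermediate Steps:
Function('j')(m, q) = Add(Rational(5, 4), Mul(-1, Pow(q, -1))) (Function('j')(m, q) = Add(Mul(-5, Rational(-1, 4)), Mul(-1, Pow(q, -1))) = Add(Rational(5, 4), Mul(-1, Pow(q, -1))))
Function('l')(k) = Mul(Rational(-1, 7), k)
Pow(Add(Function('l')(Function('j')(-4, -2)), Function('w')(4, -6)), 2) = Pow(Add(Mul(Rational(-1, 7), Add(Rational(5, 4), Mul(-1, Pow(-2, -1)))), -11), 2) = Pow(Add(Mul(Rational(-1, 7), Add(Rational(5, 4), Mul(-1, Rational(-1, 2)))), -11), 2) = Pow(Add(Mul(Rational(-1, 7), Add(Rational(5, 4), Rational(1, 2))), -11), 2) = Pow(Add(Mul(Rational(-1, 7), Rational(7, 4)), -11), 2) = Pow(Add(Rational(-1, 4), -11), 2) = Pow(Rational(-45, 4), 2) = Rational(2025, 16)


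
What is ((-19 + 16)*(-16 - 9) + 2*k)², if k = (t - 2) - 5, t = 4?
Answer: 4761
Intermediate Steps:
k = -3 (k = (4 - 2) - 5 = 2 - 5 = -3)
((-19 + 16)*(-16 - 9) + 2*k)² = ((-19 + 16)*(-16 - 9) + 2*(-3))² = (-3*(-25) - 6)² = (75 - 6)² = 69² = 4761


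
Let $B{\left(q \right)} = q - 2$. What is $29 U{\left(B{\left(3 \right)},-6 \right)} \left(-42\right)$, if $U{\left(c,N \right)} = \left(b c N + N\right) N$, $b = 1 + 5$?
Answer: $-306936$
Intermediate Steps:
$b = 6$
$B{\left(q \right)} = -2 + q$
$U{\left(c,N \right)} = N \left(N + 6 N c\right)$ ($U{\left(c,N \right)} = \left(6 c N + N\right) N = \left(6 N c + N\right) N = \left(N + 6 N c\right) N = N \left(N + 6 N c\right)$)
$29 U{\left(B{\left(3 \right)},-6 \right)} \left(-42\right) = 29 \left(-6\right)^{2} \left(1 + 6 \left(-2 + 3\right)\right) \left(-42\right) = 29 \cdot 36 \left(1 + 6 \cdot 1\right) \left(-42\right) = 29 \cdot 36 \left(1 + 6\right) \left(-42\right) = 29 \cdot 36 \cdot 7 \left(-42\right) = 29 \cdot 252 \left(-42\right) = 7308 \left(-42\right) = -306936$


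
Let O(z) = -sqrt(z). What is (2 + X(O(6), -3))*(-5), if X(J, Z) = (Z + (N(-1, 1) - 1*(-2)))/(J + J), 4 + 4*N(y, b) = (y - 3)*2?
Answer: -10 - 5*sqrt(6)/3 ≈ -14.082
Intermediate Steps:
N(y, b) = -5/2 + y/2 (N(y, b) = -1 + ((y - 3)*2)/4 = -1 + ((-3 + y)*2)/4 = -1 + (-6 + 2*y)/4 = -1 + (-3/2 + y/2) = -5/2 + y/2)
X(J, Z) = (-1 + Z)/(2*J) (X(J, Z) = (Z + ((-5/2 + (1/2)*(-1)) - 1*(-2)))/(J + J) = (Z + ((-5/2 - 1/2) + 2))/((2*J)) = (Z + (-3 + 2))*(1/(2*J)) = (Z - 1)*(1/(2*J)) = (-1 + Z)*(1/(2*J)) = (-1 + Z)/(2*J))
(2 + X(O(6), -3))*(-5) = (2 + (-1 - 3)/(2*((-sqrt(6)))))*(-5) = (2 + (1/2)*(-sqrt(6)/6)*(-4))*(-5) = (2 + sqrt(6)/3)*(-5) = -10 - 5*sqrt(6)/3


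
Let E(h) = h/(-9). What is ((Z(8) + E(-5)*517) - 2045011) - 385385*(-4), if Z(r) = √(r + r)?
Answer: -4528618/9 ≈ -5.0318e+5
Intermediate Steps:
Z(r) = √2*√r (Z(r) = √(2*r) = √2*√r)
E(h) = -h/9 (E(h) = h*(-⅑) = -h/9)
((Z(8) + E(-5)*517) - 2045011) - 385385*(-4) = ((√2*√8 - ⅑*(-5)*517) - 2045011) - 385385*(-4) = ((√2*(2*√2) + (5/9)*517) - 2045011) + 1541540 = ((4 + 2585/9) - 2045011) + 1541540 = (2621/9 - 2045011) + 1541540 = -18402478/9 + 1541540 = -4528618/9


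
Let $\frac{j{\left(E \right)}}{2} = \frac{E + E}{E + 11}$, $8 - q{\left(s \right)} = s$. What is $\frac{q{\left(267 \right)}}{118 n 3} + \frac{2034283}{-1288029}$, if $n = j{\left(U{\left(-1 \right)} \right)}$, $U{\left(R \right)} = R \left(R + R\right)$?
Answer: $- \frac{19016729}{6869488} \approx -2.7683$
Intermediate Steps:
$q{\left(s \right)} = 8 - s$
$U{\left(R \right)} = 2 R^{2}$ ($U{\left(R \right)} = R 2 R = 2 R^{2}$)
$j{\left(E \right)} = \frac{4 E}{11 + E}$ ($j{\left(E \right)} = 2 \frac{E + E}{E + 11} = 2 \frac{2 E}{11 + E} = \frac{4 E}{11 + E}$)
$n = \frac{8}{13}$ ($n = \frac{4 \cdot 2 \left(-1\right)^{2}}{11 + 2 \left(-1\right)^{2}} = \frac{4 \cdot 2 \cdot 1}{11 + 2 \cdot 1} = 4 \cdot 2 \frac{1}{11 + 2} = 4 \cdot 2 \cdot \frac{1}{13} = \frac{8}{13} \approx 0.61539$)
$\frac{q{\left(267 \right)}}{118 n 3} + \frac{2034283}{-1288029} = \frac{8 - 267}{118 \cdot \frac{8}{13} \cdot 3} + \frac{2034283}{-1288029} = \frac{8 - 267}{\frac{944}{13} \cdot 3} + 2034283 \left(- \frac{1}{1288029}\right) = - \frac{259}{\frac{2832}{13}} - \frac{2034283}{1288029} = \left(-259\right) \frac{13}{2832} - \frac{2034283}{1288029} = - \frac{3367}{2832} - \frac{2034283}{1288029} = - \frac{19016729}{6869488}$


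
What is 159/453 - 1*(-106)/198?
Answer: 13250/14949 ≈ 0.88635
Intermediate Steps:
159/453 - 1*(-106)/198 = 159*(1/453) + 106*(1/198) = 53/151 + 53/99 = 13250/14949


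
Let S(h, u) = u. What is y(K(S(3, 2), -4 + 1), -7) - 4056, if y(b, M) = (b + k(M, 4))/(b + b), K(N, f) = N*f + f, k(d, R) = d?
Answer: -36496/9 ≈ -4055.1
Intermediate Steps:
K(N, f) = f + N*f
y(b, M) = (M + b)/(2*b) (y(b, M) = (b + M)/(b + b) = (M + b)/((2*b)) = (M + b)*(1/(2*b)) = (M + b)/(2*b))
y(K(S(3, 2), -4 + 1), -7) - 4056 = (-7 + (-4 + 1)*(1 + 2))/(2*(((-4 + 1)*(1 + 2)))) - 4056 = (-7 - 3*3)/(2*((-3*3))) - 4056 = (½)*(-7 - 9)/(-9) - 4056 = (½)*(-⅑)*(-16) - 4056 = 8/9 - 4056 = -36496/9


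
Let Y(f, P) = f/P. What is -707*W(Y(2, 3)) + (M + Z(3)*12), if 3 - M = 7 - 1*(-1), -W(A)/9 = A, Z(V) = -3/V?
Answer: 4225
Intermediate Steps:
W(A) = -9*A
M = -5 (M = 3 - (7 - 1*(-1)) = 3 - (7 + 1) = 3 - 1*8 = 3 - 8 = -5)
-707*W(Y(2, 3)) + (M + Z(3)*12) = -(-6363)*2/3 + (-5 - 3/3*12) = -(-6363)*2*(⅓) + (-5 - 3*⅓*12) = -(-6363)*2/3 + (-5 - 1*12) = -707*(-6) + (-5 - 12) = 4242 - 17 = 4225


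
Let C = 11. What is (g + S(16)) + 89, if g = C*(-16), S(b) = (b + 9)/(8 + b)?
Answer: -2063/24 ≈ -85.958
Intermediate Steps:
S(b) = (9 + b)/(8 + b)
g = -176 (g = 11*(-16) = -176)
(g + S(16)) + 89 = (-176 + (9 + 16)/(8 + 16)) + 89 = (-176 + 25/24) + 89 = -4199/24 + 89 = -2063/24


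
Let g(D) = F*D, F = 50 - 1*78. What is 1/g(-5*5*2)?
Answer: 1/1400 ≈ 0.00071429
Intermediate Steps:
F = -28 (F = 50 - 78 = -28)
g(D) = -28*D
1/g(-5*5*2) = 1/(-28*(-5*5)*2) = 1/(-(-700)*2) = 1/(-28*(-50)) = 1/1400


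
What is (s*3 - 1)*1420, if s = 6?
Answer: 24140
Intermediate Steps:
(s*3 - 1)*1420 = (6*3 - 1)*1420 = (18 - 1)*1420 = 17*1420 = 24140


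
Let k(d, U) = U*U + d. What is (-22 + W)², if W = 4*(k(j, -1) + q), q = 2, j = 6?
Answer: 196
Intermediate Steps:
k(d, U) = d + U² (k(d, U) = U² + d = d + U²)
W = 36 (W = 4*((6 + (-1)²) + 2) = 4*((6 + 1) + 2) = 4*(7 + 2) = 4*9 = 36)
(-22 + W)² = (-22 + 36)² = 14² = 196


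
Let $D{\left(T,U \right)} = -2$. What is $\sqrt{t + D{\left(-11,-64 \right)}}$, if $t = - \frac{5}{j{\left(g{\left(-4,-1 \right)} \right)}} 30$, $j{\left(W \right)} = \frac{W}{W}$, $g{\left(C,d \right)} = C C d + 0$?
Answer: $2 i \sqrt{38} \approx 12.329 i$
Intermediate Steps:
$g{\left(C,d \right)} = d C^{2}$ ($g{\left(C,d \right)} = C^{2} d + 0 = d C^{2} + 0 = d C^{2}$)
$j{\left(W \right)} = 1$
$t = -150$ ($t = - \frac{5}{1} \cdot 30 = \left(-5\right) 1 \cdot 30 = \left(-5\right) 30 = -150$)
$\sqrt{t + D{\left(-11,-64 \right)}} = \sqrt{-150 - 2} = \sqrt{-152} = 2 i \sqrt{38}$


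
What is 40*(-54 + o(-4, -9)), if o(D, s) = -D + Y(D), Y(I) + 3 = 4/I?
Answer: -2160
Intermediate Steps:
Y(I) = -3 + 4/I
o(D, s) = -3 - D + 4/D (o(D, s) = -D + (-3 + 4/D) = -3 - D + 4/D)
40*(-54 + o(-4, -9)) = 40*(-54 + (-3 - 1*(-4) + 4/(-4))) = 40*(-54 + (-3 + 4 + 4*(-1/4))) = 40*(-54 + (-3 + 4 - 1)) = 40*(-54 + 0) = 40*(-54) = -2160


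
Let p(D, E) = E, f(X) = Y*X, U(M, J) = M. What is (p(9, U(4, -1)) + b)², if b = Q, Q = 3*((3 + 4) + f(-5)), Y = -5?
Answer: 10000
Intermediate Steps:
f(X) = -5*X
Q = 96 (Q = 3*((3 + 4) - 5*(-5)) = 3*(7 + 25) = 3*32 = 96)
b = 96
(p(9, U(4, -1)) + b)² = (4 + 96)² = 100² = 10000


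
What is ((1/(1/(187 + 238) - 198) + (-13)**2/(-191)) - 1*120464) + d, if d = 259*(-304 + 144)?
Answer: -2602209704292/16072459 ≈ -1.6191e+5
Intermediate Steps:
d = -41440 (d = 259*(-160) = -41440)
((1/(1/(187 + 238) - 198) + (-13)**2/(-191)) - 1*120464) + d = ((1/(1/(187 + 238) - 198) + (-13)**2/(-191)) - 1*120464) - 41440 = ((1/(1/425 - 198) + 169*(-1/191)) - 120464) - 41440 = ((1/(1/425 - 198) - 169/191) - 120464) - 41440 = ((1/(-84149/425) - 169/191) - 120464) - 41440 = ((-425/84149 - 169/191) - 120464) - 41440 = (-14302356/16072459 - 120464) - 41440 = -1936167003332/16072459 - 41440 = -2602209704292/16072459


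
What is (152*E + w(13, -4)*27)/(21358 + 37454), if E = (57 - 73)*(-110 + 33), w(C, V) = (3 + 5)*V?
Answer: 46600/14703 ≈ 3.1694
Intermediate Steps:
w(C, V) = 8*V
E = 1232 (E = -16*(-77) = 1232)
(152*E + w(13, -4)*27)/(21358 + 37454) = (152*1232 + (8*(-4))*27)/(21358 + 37454) = (187264 - 32*27)/58812 = (187264 - 864)*(1/58812) = 186400*(1/58812) = 46600/14703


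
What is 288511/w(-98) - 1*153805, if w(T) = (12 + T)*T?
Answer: -1295980029/8428 ≈ -1.5377e+5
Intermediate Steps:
w(T) = T*(12 + T)
288511/w(-98) - 1*153805 = 288511/((-98*(12 - 98))) - 1*153805 = 288511/((-98*(-86))) - 153805 = 288511/8428 - 153805 = -1295980029/8428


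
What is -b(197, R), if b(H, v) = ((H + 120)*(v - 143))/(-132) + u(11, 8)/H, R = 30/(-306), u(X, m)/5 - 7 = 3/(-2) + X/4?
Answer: -456030497/1326204 ≈ -343.86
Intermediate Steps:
u(X, m) = 55/2 + 5*X/4 (u(X, m) = 35 + 5*(3/(-2) + X/4) = 35 + 5*(3*(-½) + X*(¼)) = 35 + 5*(-3/2 + X/4) = 35 + (-15/2 + 5*X/4) = 55/2 + 5*X/4)
R = -5/51 (R = 30*(-1/306) = -5/51 ≈ -0.098039)
b(H, v) = 165/(4*H) - (-143 + v)*(120 + H)/132 (b(H, v) = ((H + 120)*(v - 143))/(-132) + (55/2 + (5/4)*11)/H = ((120 + H)*(-143 + v))*(-1/132) + (55/2 + 55/4)/H = ((-143 + v)*(120 + H))*(-1/132) + 165/(4*H) = -(-143 + v)*(120 + H)/132 + 165/(4*H) = 165/(4*H) - (-143 + v)*(120 + H)/132)
-b(197, R) = -(5445 - 1*197*(-17160 - 143*197 + 120*(-5/51) + 197*(-5/51)))/(132*197) = -(5445 - 1*197*(-17160 - 28171 - 200/17 - 985/51))/(132*197) = -(5445 - 1*197*(-2313466/51))/(132*197) = -(5445 + 455752802/51)/(132*197) = -456030497/(132*197*51) = -1*456030497/1326204 = -456030497/1326204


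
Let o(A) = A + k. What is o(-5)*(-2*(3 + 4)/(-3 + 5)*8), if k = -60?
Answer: 3640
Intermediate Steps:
o(A) = -60 + A (o(A) = A - 60 = -60 + A)
o(-5)*(-2*(3 + 4)/(-3 + 5)*8) = (-60 - 5)*(-2*(3 + 4)/(-3 + 5)*8) = -65*(-14/2)*8 = -65*(-2*7/2)*8 = -(-455)*8 = -65*(-56) = 3640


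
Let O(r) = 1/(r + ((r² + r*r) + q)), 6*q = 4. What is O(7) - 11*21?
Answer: -73224/317 ≈ -230.99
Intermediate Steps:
q = ⅔ (q = (⅙)*4 = ⅔ ≈ 0.66667)
O(r) = 1/(⅔ + r + 2*r²) (O(r) = 1/(r + ((r² + r*r) + ⅔)) = 1/(r + ((r² + r²) + ⅔)) = 1/(r + (2*r² + ⅔)) = 1/(r + (⅔ + 2*r²)) = 1/(⅔ + r + 2*r²))
O(7) - 11*21 = 3/(2 + 3*7 + 6*7²) - 11*21 = 3/(2 + 21 + 6*49) - 231 = 3/(2 + 21 + 294) - 231 = 3/317 - 231 = -73224/317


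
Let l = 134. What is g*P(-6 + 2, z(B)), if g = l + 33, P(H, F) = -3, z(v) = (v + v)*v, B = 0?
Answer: -501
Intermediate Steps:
z(v) = 2*v**2 (z(v) = (2*v)*v = 2*v**2)
g = 167 (g = 134 + 33 = 167)
g*P(-6 + 2, z(B)) = 167*(-3) = -501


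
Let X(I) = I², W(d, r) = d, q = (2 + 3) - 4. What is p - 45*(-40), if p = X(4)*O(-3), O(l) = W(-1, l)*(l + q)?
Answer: 1832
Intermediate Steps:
q = 1 (q = 5 - 4 = 1)
O(l) = -1 - l (O(l) = -(l + 1) = -(1 + l) = -1 - l)
p = 32 (p = 4²*(-1 - 1*(-3)) = 16*(-1 + 3) = 16*2 = 32)
p - 45*(-40) = 32 - 45*(-40) = 32 + 1800 = 1832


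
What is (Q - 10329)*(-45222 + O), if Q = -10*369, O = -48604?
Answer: 1315346694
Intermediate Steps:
Q = -3690
(Q - 10329)*(-45222 + O) = (-3690 - 10329)*(-45222 - 48604) = -14019*(-93826) = 1315346694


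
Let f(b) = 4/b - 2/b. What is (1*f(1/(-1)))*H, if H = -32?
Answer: 64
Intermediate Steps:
f(b) = 2/b
(1*f(1/(-1)))*H = (1*(2/(1/(-1))))*(-32) = (1*(2/(-1)))*(-32) = (1*(2*(-1)))*(-32) = (1*(-2))*(-32) = -2*(-32) = 64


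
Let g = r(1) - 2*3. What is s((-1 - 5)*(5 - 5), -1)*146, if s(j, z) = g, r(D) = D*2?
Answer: -584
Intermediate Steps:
r(D) = 2*D
g = -4 (g = 2*1 - 2*3 = 2 - 6 = -4)
s(j, z) = -4
s((-1 - 5)*(5 - 5), -1)*146 = -4*146 = -584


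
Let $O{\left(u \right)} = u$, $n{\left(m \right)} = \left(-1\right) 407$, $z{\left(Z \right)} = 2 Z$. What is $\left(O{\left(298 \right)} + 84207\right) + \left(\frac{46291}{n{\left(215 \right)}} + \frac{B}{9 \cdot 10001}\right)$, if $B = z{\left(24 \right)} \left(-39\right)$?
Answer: $\frac{343506702588}{4070407} \approx 84391.0$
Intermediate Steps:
$n{\left(m \right)} = -407$
$B = -1872$ ($B = 2 \cdot 24 \left(-39\right) = 48 \left(-39\right) = -1872$)
$\left(O{\left(298 \right)} + 84207\right) + \left(\frac{46291}{n{\left(215 \right)}} + \frac{B}{9 \cdot 10001}\right) = \left(298 + 84207\right) + \left(\frac{46291}{-407} - \frac{1872}{9 \cdot 10001}\right) = 84505 - \left(\frac{46291}{407} + \frac{1872}{90009}\right) = 84505 - \frac{463040947}{4070407} = \frac{343506702588}{4070407}$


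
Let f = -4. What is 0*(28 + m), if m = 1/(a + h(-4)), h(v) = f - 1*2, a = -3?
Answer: 0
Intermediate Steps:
h(v) = -6 (h(v) = -4 - 1*2 = -4 - 2 = -6)
m = -⅑ (m = 1/(-3 - 6) = 1/(-9) = -⅑ ≈ -0.11111)
0*(28 + m) = 0*(28 - ⅑) = 0*(251/9) = 0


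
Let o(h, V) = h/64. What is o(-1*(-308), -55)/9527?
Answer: 11/21776 ≈ 0.00050514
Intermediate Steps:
o(h, V) = h/64 (o(h, V) = h*(1/64) = h/64)
o(-1*(-308), -55)/9527 = ((-1*(-308))/64)/9527 = ((1/64)*308)*(1/9527) = (77/16)*(1/9527) = 11/21776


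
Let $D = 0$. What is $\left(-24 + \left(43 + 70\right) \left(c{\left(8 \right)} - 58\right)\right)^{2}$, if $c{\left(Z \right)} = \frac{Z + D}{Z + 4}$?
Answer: $\frac{380562064}{9} \approx 4.2285 \cdot 10^{7}$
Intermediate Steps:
$c{\left(Z \right)} = \frac{Z}{4 + Z}$ ($c{\left(Z \right)} = \frac{Z + 0}{Z + 4} = \frac{Z}{4 + Z}$)
$\left(-24 + \left(43 + 70\right) \left(c{\left(8 \right)} - 58\right)\right)^{2} = \left(-24 + \left(43 + 70\right) \left(\frac{8}{4 + 8} - 58\right)\right)^{2} = \left(-24 + 113 \left(\frac{8}{12} - 58\right)\right)^{2} = \left(-24 + 113 \left(8 \cdot \frac{1}{12} - 58\right)\right)^{2} = \left(-24 + 113 \left(\frac{2}{3} - 58\right)\right)^{2} = \left(-24 + 113 \left(- \frac{172}{3}\right)\right)^{2} = \left(-24 - \frac{19436}{3}\right)^{2} = \left(- \frac{19508}{3}\right)^{2} = \frac{380562064}{9}$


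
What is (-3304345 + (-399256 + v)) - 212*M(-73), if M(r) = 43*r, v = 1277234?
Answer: -1760899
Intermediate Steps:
(-3304345 + (-399256 + v)) - 212*M(-73) = (-3304345 + (-399256 + 1277234)) - 9116*(-73) = (-3304345 + 877978) - 212*(-3139) = -2426367 + 665468 = -1760899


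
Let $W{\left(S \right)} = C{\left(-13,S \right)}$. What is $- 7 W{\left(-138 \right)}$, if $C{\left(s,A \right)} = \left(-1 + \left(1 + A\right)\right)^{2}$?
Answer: $-133308$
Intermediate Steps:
$C{\left(s,A \right)} = A^{2}$
$W{\left(S \right)} = S^{2}$
$- 7 W{\left(-138 \right)} = - 7 \left(-138\right)^{2} = \left(-7\right) 19044 = -133308$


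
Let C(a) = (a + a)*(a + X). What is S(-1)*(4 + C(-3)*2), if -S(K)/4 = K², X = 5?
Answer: 80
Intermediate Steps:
S(K) = -4*K²
C(a) = 2*a*(5 + a) (C(a) = (a + a)*(a + 5) = (2*a)*(5 + a) = 2*a*(5 + a))
S(-1)*(4 + C(-3)*2) = (-4*(-1)²)*(4 + (2*(-3)*(5 - 3))*2) = (-4*1)*(4 + (2*(-3)*2)*2) = -4*(4 - 12*2) = -4*(4 - 24) = -4*(-20) = 80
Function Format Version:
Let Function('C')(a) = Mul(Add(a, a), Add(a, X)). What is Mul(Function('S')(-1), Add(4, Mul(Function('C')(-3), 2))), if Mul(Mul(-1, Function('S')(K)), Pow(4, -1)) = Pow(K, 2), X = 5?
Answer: 80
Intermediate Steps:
Function('S')(K) = Mul(-4, Pow(K, 2))
Function('C')(a) = Mul(2, a, Add(5, a)) (Function('C')(a) = Mul(Add(a, a), Add(a, 5)) = Mul(Mul(2, a), Add(5, a)) = Mul(2, a, Add(5, a)))
Mul(Function('S')(-1), Add(4, Mul(Function('C')(-3), 2))) = Mul(Mul(-4, Pow(-1, 2)), Add(4, Mul(Mul(2, -3, Add(5, -3)), 2))) = Mul(Mul(-4, 1), Add(4, Mul(Mul(2, -3, 2), 2))) = Mul(-4, Add(4, Mul(-12, 2))) = Mul(-4, Add(4, -24)) = Mul(-4, -20) = 80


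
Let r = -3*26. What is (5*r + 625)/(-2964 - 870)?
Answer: -235/3834 ≈ -0.061294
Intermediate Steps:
r = -78
(5*r + 625)/(-2964 - 870) = (5*(-78) + 625)/(-2964 - 870) = (-390 + 625)/(-3834) = 235*(-1/3834) = -235/3834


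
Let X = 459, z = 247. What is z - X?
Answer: -212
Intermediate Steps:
z - X = 247 - 1*459 = 247 - 459 = -212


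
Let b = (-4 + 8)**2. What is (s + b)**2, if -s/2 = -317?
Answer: 422500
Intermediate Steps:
s = 634 (s = -2*(-317) = 634)
b = 16 (b = 4**2 = 16)
(s + b)**2 = (634 + 16)**2 = 650**2 = 422500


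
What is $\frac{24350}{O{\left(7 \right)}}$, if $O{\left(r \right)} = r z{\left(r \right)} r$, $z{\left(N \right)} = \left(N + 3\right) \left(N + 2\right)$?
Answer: $\frac{2435}{441} \approx 5.5215$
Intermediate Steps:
$z{\left(N \right)} = \left(2 + N\right) \left(3 + N\right)$ ($z{\left(N \right)} = \left(3 + N\right) \left(2 + N\right) = \left(2 + N\right) \left(3 + N\right)$)
$O{\left(r \right)} = r^{2} \left(6 + r^{2} + 5 r\right)$ ($O{\left(r \right)} = r \left(6 + r^{2} + 5 r\right) r = r^{2} \left(6 + r^{2} + 5 r\right)$)
$\frac{24350}{O{\left(7 \right)}} = \frac{24350}{7^{2} \left(6 + 7^{2} + 5 \cdot 7\right)} = \frac{24350}{49 \left(6 + 49 + 35\right)} = \frac{24350}{49 \cdot 90} = \frac{24350}{4410} = 24350 \cdot \frac{1}{4410} = \frac{2435}{441}$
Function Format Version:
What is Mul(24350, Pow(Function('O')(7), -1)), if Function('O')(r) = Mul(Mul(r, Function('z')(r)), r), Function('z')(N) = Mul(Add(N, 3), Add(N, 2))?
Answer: Rational(2435, 441) ≈ 5.5215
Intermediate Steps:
Function('z')(N) = Mul(Add(2, N), Add(3, N)) (Function('z')(N) = Mul(Add(3, N), Add(2, N)) = Mul(Add(2, N), Add(3, N)))
Function('O')(r) = Mul(Pow(r, 2), Add(6, Pow(r, 2), Mul(5, r))) (Function('O')(r) = Mul(Mul(r, Add(6, Pow(r, 2), Mul(5, r))), r) = Mul(Pow(r, 2), Add(6, Pow(r, 2), Mul(5, r))))
Mul(24350, Pow(Function('O')(7), -1)) = Mul(24350, Pow(Mul(Pow(7, 2), Add(6, Pow(7, 2), Mul(5, 7))), -1)) = Mul(24350, Pow(Mul(49, Add(6, 49, 35)), -1)) = Mul(24350, Pow(Mul(49, 90), -1)) = Mul(24350, Pow(4410, -1)) = Mul(24350, Rational(1, 4410)) = Rational(2435, 441)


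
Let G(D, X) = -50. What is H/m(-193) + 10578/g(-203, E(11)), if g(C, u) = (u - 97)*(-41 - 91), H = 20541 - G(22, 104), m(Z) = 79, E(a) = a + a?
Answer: 34114427/130350 ≈ 261.71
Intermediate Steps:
E(a) = 2*a
H = 20591 (H = 20541 - 1*(-50) = 20541 + 50 = 20591)
g(C, u) = 12804 - 132*u (g(C, u) = (-97 + u)*(-132) = 12804 - 132*u)
H/m(-193) + 10578/g(-203, E(11)) = 20591/79 + 10578/(12804 - 264*11) = 20591*(1/79) + 10578/(12804 - 132*22) = 20591/79 + 10578/(12804 - 2904) = 20591/79 + 10578/9900 = 20591/79 + 10578*(1/9900) = 20591/79 + 1763/1650 = 34114427/130350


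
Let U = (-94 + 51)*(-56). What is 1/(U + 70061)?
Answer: 1/72469 ≈ 1.3799e-5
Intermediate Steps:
U = 2408 (U = -43*(-56) = 2408)
1/(U + 70061) = 1/(2408 + 70061) = 1/72469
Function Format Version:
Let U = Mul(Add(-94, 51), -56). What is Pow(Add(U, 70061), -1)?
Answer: Rational(1, 72469) ≈ 1.3799e-5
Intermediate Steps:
U = 2408 (U = Mul(-43, -56) = 2408)
Pow(Add(U, 70061), -1) = Pow(Add(2408, 70061), -1) = Pow(72469, -1) = Rational(1, 72469)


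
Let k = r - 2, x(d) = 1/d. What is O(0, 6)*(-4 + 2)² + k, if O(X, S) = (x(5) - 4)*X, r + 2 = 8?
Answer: 4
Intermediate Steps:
r = 6 (r = -2 + 8 = 6)
O(X, S) = -19*X/5 (O(X, S) = (1/5 - 4)*X = (⅕ - 4)*X = -19*X/5)
k = 4 (k = 6 - 2 = 4)
O(0, 6)*(-4 + 2)² + k = (-19/5*0)*(-4 + 2)² + 4 = 0*(-2)² + 4 = 0*4 + 4 = 0 + 4 = 4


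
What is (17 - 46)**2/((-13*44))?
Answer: -841/572 ≈ -1.4703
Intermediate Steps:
(17 - 46)**2/((-13*44)) = (-29)**2/(-572) = 841*(-1/572) = -841/572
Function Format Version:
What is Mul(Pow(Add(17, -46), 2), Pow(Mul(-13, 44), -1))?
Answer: Rational(-841, 572) ≈ -1.4703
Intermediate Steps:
Mul(Pow(Add(17, -46), 2), Pow(Mul(-13, 44), -1)) = Mul(Pow(-29, 2), Pow(-572, -1)) = Mul(841, Rational(-1, 572)) = Rational(-841, 572)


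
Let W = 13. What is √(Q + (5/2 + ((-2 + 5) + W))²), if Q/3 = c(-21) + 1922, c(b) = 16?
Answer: 5*√985/2 ≈ 78.462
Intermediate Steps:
Q = 5814 (Q = 3*(16 + 1922) = 3*1938 = 5814)
√(Q + (5/2 + ((-2 + 5) + W))²) = √(5814 + (5/2 + ((-2 + 5) + 13))²) = √(5814 + (5*(½) + (3 + 13))²) = √(5814 + (5/2 + 16)²) = √(5814 + (37/2)²) = √(5814 + 1369/4) = √(24625/4) = 5*√985/2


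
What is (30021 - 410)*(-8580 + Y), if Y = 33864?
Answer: 748684524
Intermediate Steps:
(30021 - 410)*(-8580 + Y) = (30021 - 410)*(-8580 + 33864) = 29611*25284 = 748684524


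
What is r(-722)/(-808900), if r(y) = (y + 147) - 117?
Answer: 173/202225 ≈ 0.00085548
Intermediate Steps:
r(y) = 30 + y (r(y) = (147 + y) - 117 = 30 + y)
r(-722)/(-808900) = (30 - 722)/(-808900) = -692*(-1/808900) = 173/202225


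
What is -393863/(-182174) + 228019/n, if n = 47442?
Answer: 15056195438/2160674727 ≈ 6.9683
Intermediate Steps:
-393863/(-182174) + 228019/n = -393863/(-182174) + 228019/47442 = -393863*(-1/182174) + 228019*(1/47442) = 393863/182174 + 228019/47442 = 15056195438/2160674727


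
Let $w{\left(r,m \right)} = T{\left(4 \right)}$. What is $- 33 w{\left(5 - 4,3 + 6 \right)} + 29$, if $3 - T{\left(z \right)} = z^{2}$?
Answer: $458$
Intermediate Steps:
$T{\left(z \right)} = 3 - z^{2}$
$w{\left(r,m \right)} = -13$ ($w{\left(r,m \right)} = 3 - 4^{2} = 3 - 16 = -13$)
$- 33 w{\left(5 - 4,3 + 6 \right)} + 29 = \left(-33\right) \left(-13\right) + 29 = 429 + 29 = 458$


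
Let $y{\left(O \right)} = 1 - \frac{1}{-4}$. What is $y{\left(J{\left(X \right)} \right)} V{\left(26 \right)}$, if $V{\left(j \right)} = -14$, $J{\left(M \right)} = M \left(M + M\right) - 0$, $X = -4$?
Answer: $- \frac{35}{2} \approx -17.5$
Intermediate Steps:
$J{\left(M \right)} = 2 M^{2}$ ($J{\left(M \right)} = M 2 M + 0 = 2 M^{2} + 0 = 2 M^{2}$)
$y{\left(O \right)} = \frac{5}{4}$ ($y{\left(O \right)} = 1 - - \frac{1}{4} = 1 + \frac{1}{4} = \frac{5}{4}$)
$y{\left(J{\left(X \right)} \right)} V{\left(26 \right)} = \frac{5}{4} \left(-14\right) = - \frac{35}{2}$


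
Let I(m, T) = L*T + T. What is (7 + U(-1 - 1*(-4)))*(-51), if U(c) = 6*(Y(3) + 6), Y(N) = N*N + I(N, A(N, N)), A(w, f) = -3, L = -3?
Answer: -6783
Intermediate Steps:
I(m, T) = -2*T (I(m, T) = -3*T + T = -2*T)
Y(N) = 6 + N**2 (Y(N) = N*N - 2*(-3) = N**2 + 6 = 6 + N**2)
U(c) = 126 (U(c) = 6*((6 + 3**2) + 6) = 6*((6 + 9) + 6) = 6*(15 + 6) = 6*21 = 126)
(7 + U(-1 - 1*(-4)))*(-51) = (7 + 126)*(-51) = 133*(-51) = -6783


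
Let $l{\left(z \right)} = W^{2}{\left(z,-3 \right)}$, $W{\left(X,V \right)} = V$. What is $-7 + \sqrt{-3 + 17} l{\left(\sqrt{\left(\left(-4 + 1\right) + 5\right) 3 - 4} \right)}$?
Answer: $-7 + 9 \sqrt{14} \approx 26.675$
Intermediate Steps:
$l{\left(z \right)} = 9$ ($l{\left(z \right)} = \left(-3\right)^{2} = 9$)
$-7 + \sqrt{-3 + 17} l{\left(\sqrt{\left(\left(-4 + 1\right) + 5\right) 3 - 4} \right)} = -7 + \sqrt{-3 + 17} \cdot 9 = -7 + \sqrt{14} \cdot 9 = -7 + 9 \sqrt{14}$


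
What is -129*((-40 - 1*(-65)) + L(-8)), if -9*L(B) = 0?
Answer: -3225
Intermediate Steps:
L(B) = 0 (L(B) = -1/9*0 = 0)
-129*((-40 - 1*(-65)) + L(-8)) = -129*((-40 - 1*(-65)) + 0) = -129*((-40 + 65) + 0) = -129*(25 + 0) = -129*25 = -3225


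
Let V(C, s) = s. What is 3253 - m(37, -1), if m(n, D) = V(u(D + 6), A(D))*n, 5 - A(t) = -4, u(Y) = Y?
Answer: 2920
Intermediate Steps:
A(t) = 9 (A(t) = 5 - 1*(-4) = 5 + 4 = 9)
m(n, D) = 9*n
3253 - m(37, -1) = 3253 - 9*37 = 3253 - 1*333 = 3253 - 333 = 2920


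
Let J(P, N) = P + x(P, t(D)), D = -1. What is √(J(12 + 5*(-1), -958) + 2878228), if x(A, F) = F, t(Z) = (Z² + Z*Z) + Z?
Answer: 6*√79951 ≈ 1696.5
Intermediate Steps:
t(Z) = Z + 2*Z² (t(Z) = (Z² + Z²) + Z = 2*Z² + Z = Z + 2*Z²)
J(P, N) = 1 + P (J(P, N) = P - (1 + 2*(-1)) = P - (1 - 2) = P - 1*(-1) = P + 1 = 1 + P)
√(J(12 + 5*(-1), -958) + 2878228) = √((1 + (12 + 5*(-1))) + 2878228) = √((1 + (12 - 5)) + 2878228) = √((1 + 7) + 2878228) = √(8 + 2878228) = √2878236 = 6*√79951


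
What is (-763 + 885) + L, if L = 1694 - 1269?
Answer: 547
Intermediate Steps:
L = 425
(-763 + 885) + L = (-763 + 885) + 425 = 122 + 425 = 547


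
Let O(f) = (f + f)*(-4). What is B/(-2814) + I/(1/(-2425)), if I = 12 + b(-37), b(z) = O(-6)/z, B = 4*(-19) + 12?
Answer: -1351140916/52059 ≈ -25954.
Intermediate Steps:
B = -64 (B = -76 + 12 = -64)
O(f) = -8*f (O(f) = (2*f)*(-4) = -8*f)
b(z) = 48/z (b(z) = (-8*(-6))/z = 48/z)
I = 396/37 (I = 12 + 48/(-37) = 12 + 48*(-1/37) = 12 - 48/37 = 396/37 ≈ 10.703)
B/(-2814) + I/(1/(-2425)) = -64/(-2814) + 396/(37*(1/(-2425))) = -64*(-1/2814) + 396/(37*(-1/2425)) = 32/1407 + (396/37)*(-2425) = 32/1407 - 960300/37 = -1351140916/52059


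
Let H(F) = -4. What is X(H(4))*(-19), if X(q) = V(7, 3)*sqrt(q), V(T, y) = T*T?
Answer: -1862*I ≈ -1862.0*I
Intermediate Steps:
V(T, y) = T**2
X(q) = 49*sqrt(q) (X(q) = 7**2*sqrt(q) = 49*sqrt(q))
X(H(4))*(-19) = (49*sqrt(-4))*(-19) = (49*(2*I))*(-19) = (98*I)*(-19) = -1862*I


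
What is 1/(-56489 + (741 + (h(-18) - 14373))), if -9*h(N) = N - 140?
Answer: -9/630931 ≈ -1.4265e-5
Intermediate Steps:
h(N) = 140/9 - N/9 (h(N) = -(N - 140)/9 = -(-140 + N)/9 = 140/9 - N/9)
1/(-56489 + (741 + (h(-18) - 14373))) = 1/(-56489 + (741 + ((140/9 - 1/9*(-18)) - 14373))) = 1/(-56489 + (741 + ((140/9 + 2) - 14373))) = 1/(-56489 + (741 + (158/9 - 14373))) = 1/(-56489 + (741 - 129199/9)) = 1/(-56489 - 122530/9) = 1/(-630931/9) = -9/630931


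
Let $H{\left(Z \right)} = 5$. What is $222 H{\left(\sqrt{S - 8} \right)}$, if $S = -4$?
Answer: $1110$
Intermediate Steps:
$222 H{\left(\sqrt{S - 8} \right)} = 222 \cdot 5 = 1110$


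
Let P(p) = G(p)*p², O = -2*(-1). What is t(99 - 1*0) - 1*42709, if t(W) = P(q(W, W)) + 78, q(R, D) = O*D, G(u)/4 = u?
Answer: 31006937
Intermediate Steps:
G(u) = 4*u
O = 2
q(R, D) = 2*D
P(p) = 4*p³ (P(p) = (4*p)*p² = 4*p³)
t(W) = 78 + 32*W³ (t(W) = 4*(2*W)³ + 78 = 4*(8*W³) + 78 = 32*W³ + 78 = 78 + 32*W³)
t(99 - 1*0) - 1*42709 = (78 + 32*(99 - 1*0)³) - 1*42709 = (78 + 32*(99 + 0)³) - 42709 = (78 + 32*99³) - 42709 = (78 + 32*970299) - 42709 = (78 + 31049568) - 42709 = 31049646 - 42709 = 31006937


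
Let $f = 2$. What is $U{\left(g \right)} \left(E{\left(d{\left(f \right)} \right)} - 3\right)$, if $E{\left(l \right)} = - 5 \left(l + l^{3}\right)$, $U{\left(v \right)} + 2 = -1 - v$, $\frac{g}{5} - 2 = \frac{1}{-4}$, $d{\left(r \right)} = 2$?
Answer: $\frac{2491}{4} \approx 622.75$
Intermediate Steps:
$g = \frac{35}{4}$ ($g = 10 + \frac{5}{-4} = 10 + 5 \left(- \frac{1}{4}\right) = 10 - \frac{5}{4} = \frac{35}{4} \approx 8.75$)
$U{\left(v \right)} = -3 - v$ ($U{\left(v \right)} = -2 - \left(1 + v\right) = -3 - v$)
$E{\left(l \right)} = - 5 l - 5 l^{3}$
$U{\left(g \right)} \left(E{\left(d{\left(f \right)} \right)} - 3\right) = \left(-3 - \frac{35}{4}\right) \left(\left(-5\right) 2 \left(1 + 2^{2}\right) - 3\right) = \left(-3 - \frac{35}{4}\right) \left(\left(-5\right) 2 \left(1 + 4\right) - 3\right) = - \frac{47 \left(\left(-5\right) 2 \cdot 5 - 3\right)}{4} = - \frac{47 \left(-50 - 3\right)}{4} = \left(- \frac{47}{4}\right) \left(-53\right) = \frac{2491}{4}$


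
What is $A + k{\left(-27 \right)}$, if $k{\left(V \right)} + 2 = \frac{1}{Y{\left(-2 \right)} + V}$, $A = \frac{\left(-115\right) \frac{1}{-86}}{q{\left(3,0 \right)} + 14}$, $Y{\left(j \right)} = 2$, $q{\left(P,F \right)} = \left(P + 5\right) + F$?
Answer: $- \frac{93617}{47300} \approx -1.9792$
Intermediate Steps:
$q{\left(P,F \right)} = 5 + F + P$ ($q{\left(P,F \right)} = \left(5 + P\right) + F = 5 + F + P$)
$A = \frac{115}{1892}$ ($A = \frac{\left(-115\right) \frac{1}{-86}}{\left(5 + 0 + 3\right) + 14} = \frac{\left(-115\right) \left(- \frac{1}{86}\right)}{8 + 14} = \frac{1}{22} \cdot \frac{115}{86} = \frac{115}{1892} \approx 0.060782$)
$k{\left(V \right)} = -2 + \frac{1}{2 + V}$
$A + k{\left(-27 \right)} = \frac{115}{1892} + \frac{-3 - -54}{2 - 27} = \frac{115}{1892} + \frac{-3 + 54}{-25} = \frac{115}{1892} - \frac{51}{25} = - \frac{93617}{47300}$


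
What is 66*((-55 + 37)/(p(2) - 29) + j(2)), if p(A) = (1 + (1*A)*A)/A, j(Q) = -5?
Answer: -15114/53 ≈ -285.17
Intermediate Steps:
p(A) = (1 + A**2)/A (p(A) = (1 + A*A)/A = (1 + A**2)/A)
66*((-55 + 37)/(p(2) - 29) + j(2)) = 66*((-55 + 37)/((2 + 1/2) - 29) - 5) = 66*(-18/((2 + 1/2) - 29) - 5) = 66*(-18/(5/2 - 29) - 5) = 66*(-18/(-53/2) - 5) = 66*(-18*(-2/53) - 5) = 66*(36/53 - 5) = 66*(-229/53) = -15114/53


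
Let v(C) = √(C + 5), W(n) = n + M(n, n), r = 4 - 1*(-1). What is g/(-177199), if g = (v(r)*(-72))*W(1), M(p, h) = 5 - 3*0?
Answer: 432*√10/177199 ≈ 0.0077094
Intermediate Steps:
r = 5 (r = 4 + 1 = 5)
M(p, h) = 5 (M(p, h) = 5 + 0 = 5)
W(n) = 5 + n (W(n) = n + 5 = 5 + n)
v(C) = √(5 + C)
g = -432*√10 (g = (√(5 + 5)*(-72))*(5 + 1) = (√10*(-72))*6 = -72*√10*6 = -432*√10 ≈ -1366.1)
g/(-177199) = -432*√10/(-177199) = -432*√10*(-1/177199) = 432*√10/177199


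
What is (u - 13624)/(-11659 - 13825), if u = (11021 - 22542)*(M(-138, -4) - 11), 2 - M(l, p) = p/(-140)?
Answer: -790949/222985 ≈ -3.5471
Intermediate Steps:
M(l, p) = 2 + p/140 (M(l, p) = 2 - p/(-140) = 2 - p*(-1)/140 = 2 - (-1)*p/140 = 2 + p/140)
u = 3640636/35 (u = (11021 - 22542)*((2 + (1/140)*(-4)) - 11) = -11521*((2 - 1/35) - 11) = -11521*(69/35 - 11) = -11521*(-316/35) = 3640636/35 ≈ 1.0402e+5)
(u - 13624)/(-11659 - 13825) = (3640636/35 - 13624)/(-11659 - 13825) = (3163796/35)/(-25484) = (3163796/35)*(-1/25484) = -790949/222985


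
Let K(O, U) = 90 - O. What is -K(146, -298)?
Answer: 56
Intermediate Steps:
-K(146, -298) = -(90 - 1*146) = -(90 - 146) = -1*(-56) = 56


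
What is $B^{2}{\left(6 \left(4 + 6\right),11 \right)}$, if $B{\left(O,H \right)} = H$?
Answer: $121$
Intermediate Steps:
$B^{2}{\left(6 \left(4 + 6\right),11 \right)} = 11^{2} = 121$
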